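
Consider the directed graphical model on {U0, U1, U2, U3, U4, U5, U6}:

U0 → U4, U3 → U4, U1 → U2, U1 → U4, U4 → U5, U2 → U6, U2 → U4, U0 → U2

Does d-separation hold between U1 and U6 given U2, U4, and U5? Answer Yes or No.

Yes

There are 3 undirected paths between U1 and U6; checking each against the conditioning set {U2, U4, U5}:
  1. U1 → U4 ← U0 → U2 → U6 — U4:collider[open]; U0:fork[open]; U2:chain[blocks] ⇒ blocked
  2. U1 → U4 ← U2 → U6 — U4:collider[open]; U2:fork[blocks] ⇒ blocked
  3. U1 → U2 → U6 — U2:chain[blocks] ⇒ blocked
Since every path is blocked, d-separation holds.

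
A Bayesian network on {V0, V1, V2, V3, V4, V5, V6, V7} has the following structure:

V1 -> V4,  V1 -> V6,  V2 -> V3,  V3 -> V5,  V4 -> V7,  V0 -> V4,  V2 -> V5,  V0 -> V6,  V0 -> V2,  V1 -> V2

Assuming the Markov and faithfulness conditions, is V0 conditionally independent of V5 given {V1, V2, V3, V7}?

Yes

We examine all 6 paths between V0 and V5:
Path 1: V0 → V6 ← V1 → V2 → V3 → V5
  V6 is a collider here and neither V6 nor any of its descendants is conditioned on, so the collider stays closed — the path is blocked at V6.
Path 2: V0 → V6 ← V1 → V2 → V5
  V6 is a collider here and neither V6 nor any of its descendants is conditioned on, so the collider stays closed — the path is blocked at V6.
Path 3: V0 → V2 → V3 → V5
  V2 is a chain here and V2 is conditioned on, so the path is blocked at V2.
Path 4: V0 → V2 → V5
  V2 is a chain here and V2 is conditioned on, so the path is blocked at V2.
Path 5: V0 → V4 ← V1 → V2 → V3 → V5
  V1 is a fork here and V1 is conditioned on, so the path is blocked at V1.
Path 6: V0 → V4 ← V1 → V2 → V5
  V1 is a fork here and V1 is conditioned on, so the path is blocked at V1.
Every path is blocked, so V0 and V5 are d-separated given {V1, V2, V3, V7}.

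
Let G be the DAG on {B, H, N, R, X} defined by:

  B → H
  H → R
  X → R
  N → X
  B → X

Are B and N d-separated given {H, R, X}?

We examine all 2 paths between B and N:
Path 1: B → X ← N
  X is a collider and X is conditioned on, which opens it — no node blocks this path, so it is active.
Path 2: B → H → R ← X ← N
  H is a chain here and H is conditioned on, so the path is blocked at H.
Since the path B → X ← N is active, B and N are not d-separated given {H, R, X}.

No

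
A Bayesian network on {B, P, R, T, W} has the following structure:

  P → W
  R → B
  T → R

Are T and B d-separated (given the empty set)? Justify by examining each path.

There is one path between T and B:
Path 1: T → R → B
  R is a chain and R is not conditioned on — no node blocks this path, so it is active.
At least one path is unblocked, so d-separation fails.

No — T and B are not d-separated given ∅.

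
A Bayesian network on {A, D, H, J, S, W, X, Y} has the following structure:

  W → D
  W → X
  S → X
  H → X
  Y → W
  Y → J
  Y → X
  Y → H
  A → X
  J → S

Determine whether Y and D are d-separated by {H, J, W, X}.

Yes

Enumerating the 4 paths from Y to D and testing each for blocking by {H, J, W, X}:
  1. Y → H → X ← W → D — H:chain[blocks]; X:collider[open]; W:fork[blocks] ⇒ blocked
  2. Y → W → D — W:chain[blocks] ⇒ blocked
  3. Y → J → S → X ← W → D — J:chain[blocks]; S:chain[open]; X:collider[open]; W:fork[blocks] ⇒ blocked
  4. Y → X ← W → D — X:collider[open]; W:fork[blocks] ⇒ blocked
Every path is blocked, so Y and D are d-separated given {H, J, W, X}.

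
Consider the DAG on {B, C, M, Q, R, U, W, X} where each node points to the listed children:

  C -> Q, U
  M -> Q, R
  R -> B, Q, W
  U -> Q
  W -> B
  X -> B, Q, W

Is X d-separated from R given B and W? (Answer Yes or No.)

No — X and R are not d-separated given {B, W}.

6 paths connect X and R; each must be blocked for d-separation to hold:
Path 1: X → B ← R
  B is a collider and B is conditioned on, which opens it — no node blocks this path, so it is active.
Path 2: X → B ← W ← R
  W is a chain here and W is conditioned on, so the path is blocked at W.
Path 3: X → Q ← M → R
  Q is a collider here and neither Q nor any of its descendants is conditioned on, so the collider stays closed — the path is blocked at Q.
Path 4: X → Q ← R
  Q is a collider here and neither Q nor any of its descendants is conditioned on, so the collider stays closed — the path is blocked at Q.
Path 5: X → W → B ← R
  W is a chain here and W is conditioned on, so the path is blocked at W.
Path 6: X → W ← R
  W is a collider and W is conditioned on, which opens it — no node blocks this path, so it is active.
Because an active path exists, X and R are not d-separated.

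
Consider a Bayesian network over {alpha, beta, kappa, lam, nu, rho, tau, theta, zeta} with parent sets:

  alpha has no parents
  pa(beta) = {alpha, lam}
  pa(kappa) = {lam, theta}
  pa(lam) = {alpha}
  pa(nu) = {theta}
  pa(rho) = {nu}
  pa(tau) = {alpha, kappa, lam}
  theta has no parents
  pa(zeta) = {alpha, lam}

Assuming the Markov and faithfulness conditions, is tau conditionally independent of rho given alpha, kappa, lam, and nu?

Yes — tau and rho are d-separated given {alpha, kappa, lam, nu}.

Enumerating the 5 paths from tau to rho and testing each for blocking by {alpha, kappa, lam, nu}:
Path 1: tau ← lam → kappa ← theta → nu → rho
  lam is a fork here and lam is conditioned on, so the path is blocked at lam.
Path 2: tau ← kappa ← theta → nu → rho
  kappa is a chain here and kappa is conditioned on, so the path is blocked at kappa.
Path 3: tau ← alpha → lam → kappa ← theta → nu → rho
  alpha is a fork here and alpha is conditioned on, so the path is blocked at alpha.
Path 4: tau ← alpha → beta ← lam → kappa ← theta → nu → rho
  alpha is a fork here and alpha is conditioned on, so the path is blocked at alpha.
Path 5: tau ← alpha → zeta ← lam → kappa ← theta → nu → rho
  alpha is a fork here and alpha is conditioned on, so the path is blocked at alpha.
Since every path is blocked, d-separation holds.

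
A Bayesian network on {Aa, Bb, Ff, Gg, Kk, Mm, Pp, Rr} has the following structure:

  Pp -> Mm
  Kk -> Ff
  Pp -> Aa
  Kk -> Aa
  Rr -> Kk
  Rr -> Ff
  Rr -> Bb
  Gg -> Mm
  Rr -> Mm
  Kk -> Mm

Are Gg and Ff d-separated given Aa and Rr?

Yes

Enumerating the 6 paths from Gg to Ff and testing each for blocking by {Aa, Rr}:
Path 1: Gg → Mm ← Pp → Aa ← Kk → Ff
  Mm is a collider here and neither Mm nor any of its descendants is conditioned on, so the collider stays closed — the path is blocked at Mm.
Path 2: Gg → Mm ← Pp → Aa ← Kk ← Rr → Ff
  Mm is a collider here and neither Mm nor any of its descendants is conditioned on, so the collider stays closed — the path is blocked at Mm.
Path 3: Gg → Mm ← Rr → Ff
  Mm is a collider here and neither Mm nor any of its descendants is conditioned on, so the collider stays closed — the path is blocked at Mm.
Path 4: Gg → Mm ← Rr → Kk → Ff
  Mm is a collider here and neither Mm nor any of its descendants is conditioned on, so the collider stays closed — the path is blocked at Mm.
Path 5: Gg → Mm ← Kk → Ff
  Mm is a collider here and neither Mm nor any of its descendants is conditioned on, so the collider stays closed — the path is blocked at Mm.
Path 6: Gg → Mm ← Kk ← Rr → Ff
  Mm is a collider here and neither Mm nor any of its descendants is conditioned on, so the collider stays closed — the path is blocked at Mm.
Since every path is blocked, d-separation holds.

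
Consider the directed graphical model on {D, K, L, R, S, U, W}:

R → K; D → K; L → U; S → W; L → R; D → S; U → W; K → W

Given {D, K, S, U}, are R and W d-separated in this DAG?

3 paths connect R and W; each must be blocked for d-separation to hold:
Path 1: R → K → W
  K is a chain here and K is conditioned on, so the path is blocked at K.
Path 2: R → K ← D → S → W
  D is a fork here and D is conditioned on, so the path is blocked at D.
Path 3: R ← L → U → W
  U is a chain here and U is conditioned on, so the path is blocked at U.
Every path is blocked, so R and W are d-separated given {D, K, S, U}.

Yes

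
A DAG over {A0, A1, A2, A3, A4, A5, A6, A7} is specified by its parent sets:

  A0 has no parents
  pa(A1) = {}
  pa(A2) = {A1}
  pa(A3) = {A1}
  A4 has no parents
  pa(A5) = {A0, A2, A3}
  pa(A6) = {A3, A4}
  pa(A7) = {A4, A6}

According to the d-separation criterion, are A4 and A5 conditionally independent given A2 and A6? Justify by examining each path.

Enumerating the 4 paths from A4 to A5 and testing each for blocking by {A2, A6}:
Path 1: A4 → A7 ← A6 ← A3 ← A1 → A2 → A5
  A7 is a collider here and neither A7 nor any of its descendants is conditioned on, so the collider stays closed — the path is blocked at A7.
Path 2: A4 → A7 ← A6 ← A3 → A5
  A7 is a collider here and neither A7 nor any of its descendants is conditioned on, so the collider stays closed — the path is blocked at A7.
Path 3: A4 → A6 ← A3 ← A1 → A2 → A5
  A2 is a chain here and A2 is conditioned on, so the path is blocked at A2.
Path 4: A4 → A6 ← A3 → A5
  A6 is a collider and A6 is conditioned on, which opens it; A3 is a fork and A3 is not conditioned on — no node blocks this path, so it is active.
At least one path is unblocked, so d-separation fails.

No — A4 and A5 are not d-separated given {A2, A6}.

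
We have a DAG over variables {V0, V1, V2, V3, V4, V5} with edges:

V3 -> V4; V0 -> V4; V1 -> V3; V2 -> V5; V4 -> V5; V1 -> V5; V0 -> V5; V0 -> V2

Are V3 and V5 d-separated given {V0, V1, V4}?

Yes — V3 and V5 are d-separated given {V0, V1, V4}.

There are 4 undirected paths between V3 and V5; checking each against the conditioning set {V0, V1, V4}:
  1. V3 ← V1 → V5 — V1:fork[blocks] ⇒ blocked
  2. V3 → V4 ← V0 → V2 → V5 — V4:collider[open]; V0:fork[blocks]; V2:chain[open] ⇒ blocked
  3. V3 → V4 ← V0 → V5 — V4:collider[open]; V0:fork[blocks] ⇒ blocked
  4. V3 → V4 → V5 — V4:chain[blocks] ⇒ blocked
All paths are blocked; V3 ⊥ V5 | {V0, V1, V4} holds.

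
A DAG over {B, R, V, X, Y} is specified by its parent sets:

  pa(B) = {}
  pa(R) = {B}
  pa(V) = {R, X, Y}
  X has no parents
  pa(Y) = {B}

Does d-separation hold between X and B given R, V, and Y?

We examine all 2 paths between X and B:
  1. X → V ← R ← B — V:collider[open]; R:chain[blocks] ⇒ blocked
  2. X → V ← Y ← B — V:collider[open]; Y:chain[blocks] ⇒ blocked
All paths are blocked; X ⊥ B | {R, V, Y} holds.

Yes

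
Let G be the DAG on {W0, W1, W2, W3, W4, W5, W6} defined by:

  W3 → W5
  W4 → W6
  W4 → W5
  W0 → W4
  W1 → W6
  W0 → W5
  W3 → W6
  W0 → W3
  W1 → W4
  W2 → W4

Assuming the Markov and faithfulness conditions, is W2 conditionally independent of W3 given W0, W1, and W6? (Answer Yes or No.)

No — W2 and W3 are not d-separated given {W0, W1, W6}.

We examine all 6 paths between W2 and W3:
Path 1: W2 → W4 ← W0 → W3
  W0 is a fork here and W0 is conditioned on, so the path is blocked at W0.
Path 2: W2 → W4 ← W0 → W5 ← W3
  W0 is a fork here and W0 is conditioned on, so the path is blocked at W0.
Path 3: W2 → W4 → W6 ← W3
  W4 is a chain and W4 is not conditioned on; W6 is a collider and W6 is conditioned on, which opens it — no node blocks this path, so it is active.
Path 4: W2 → W4 ← W1 → W6 ← W3
  W1 is a fork here and W1 is conditioned on, so the path is blocked at W1.
Path 5: W2 → W4 → W5 ← W3
  W5 is a collider here and neither W5 nor any of its descendants is conditioned on, so the collider stays closed — the path is blocked at W5.
Path 6: W2 → W4 → W5 ← W0 → W3
  W5 is a collider here and neither W5 nor any of its descendants is conditioned on, so the collider stays closed — the path is blocked at W5.
Because an active path exists, W2 and W3 are not d-separated.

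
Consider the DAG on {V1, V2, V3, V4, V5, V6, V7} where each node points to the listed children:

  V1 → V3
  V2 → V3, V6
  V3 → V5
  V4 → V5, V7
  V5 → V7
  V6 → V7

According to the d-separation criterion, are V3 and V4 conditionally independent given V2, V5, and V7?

No — V3 and V4 are not d-separated given {V2, V5, V7}.

We examine all 4 paths between V3 and V4:
  1. V3 ← V2 → V6 → V7 ← V4 — V2:fork[blocks]; V6:chain[open]; V7:collider[open] ⇒ blocked
  2. V3 ← V2 → V6 → V7 ← V5 ← V4 — V2:fork[blocks]; V6:chain[open]; V7:collider[open]; V5:chain[blocks] ⇒ blocked
  3. V3 → V5 → V7 ← V4 — V5:chain[blocks]; V7:collider[open] ⇒ blocked
  4. V3 → V5 ← V4 — V5:collider[open] ⇒ active
At least one path is unblocked, so d-separation fails.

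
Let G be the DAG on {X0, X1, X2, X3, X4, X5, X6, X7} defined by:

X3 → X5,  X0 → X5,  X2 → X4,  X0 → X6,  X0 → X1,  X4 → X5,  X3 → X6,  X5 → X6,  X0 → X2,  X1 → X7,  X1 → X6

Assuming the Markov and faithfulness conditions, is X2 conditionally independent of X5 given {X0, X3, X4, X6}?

Yes

There are 6 undirected paths between X2 and X5; checking each against the conditioning set {X0, X3, X4, X6}:
  1. X2 ← X0 → X1 → X6 ← X5 — X0:fork[blocks]; X1:chain[open]; X6:collider[open] ⇒ blocked
  2. X2 ← X0 → X1 → X6 ← X3 → X5 — X0:fork[blocks]; X1:chain[open]; X6:collider[open]; X3:fork[blocks] ⇒ blocked
  3. X2 ← X0 → X6 ← X5 — X0:fork[blocks]; X6:collider[open] ⇒ blocked
  4. X2 ← X0 → X6 ← X3 → X5 — X0:fork[blocks]; X6:collider[open]; X3:fork[blocks] ⇒ blocked
  5. X2 ← X0 → X5 — X0:fork[blocks] ⇒ blocked
  6. X2 → X4 → X5 — X4:chain[blocks] ⇒ blocked
Every path is blocked, so X2 and X5 are d-separated given {X0, X3, X4, X6}.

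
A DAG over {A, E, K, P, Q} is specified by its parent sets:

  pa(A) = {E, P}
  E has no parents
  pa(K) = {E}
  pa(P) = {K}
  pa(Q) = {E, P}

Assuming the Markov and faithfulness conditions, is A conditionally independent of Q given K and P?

Enumerating the 4 paths from A to Q and testing each for blocking by {K, P}:
Path 1: A ← E → Q
  E is a fork and E is not conditioned on — no node blocks this path, so it is active.
Path 2: A ← E → K → P → Q
  K is a chain here and K is conditioned on, so the path is blocked at K.
Path 3: A ← P → Q
  P is a fork here and P is conditioned on, so the path is blocked at P.
Path 4: A ← P ← K ← E → Q
  P is a chain here and P is conditioned on, so the path is blocked at P.
At least one path is unblocked, so d-separation fails.

No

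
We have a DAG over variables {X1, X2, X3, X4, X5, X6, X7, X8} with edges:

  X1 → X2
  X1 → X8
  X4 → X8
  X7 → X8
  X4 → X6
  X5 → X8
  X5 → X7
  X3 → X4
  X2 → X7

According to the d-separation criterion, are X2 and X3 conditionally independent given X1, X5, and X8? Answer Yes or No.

3 paths connect X2 and X3; each must be blocked for d-separation to hold:
Path 1: X2 → X7 ← X5 → X8 ← X4 ← X3
  X5 is a fork here and X5 is conditioned on, so the path is blocked at X5.
Path 2: X2 → X7 → X8 ← X4 ← X3
  X7 is a chain and X7 is not conditioned on; X8 is a collider and X8 is conditioned on, which opens it; X4 is a chain and X4 is not conditioned on — no node blocks this path, so it is active.
Path 3: X2 ← X1 → X8 ← X4 ← X3
  X1 is a fork here and X1 is conditioned on, so the path is blocked at X1.
Because an active path exists, X2 and X3 are not d-separated.

No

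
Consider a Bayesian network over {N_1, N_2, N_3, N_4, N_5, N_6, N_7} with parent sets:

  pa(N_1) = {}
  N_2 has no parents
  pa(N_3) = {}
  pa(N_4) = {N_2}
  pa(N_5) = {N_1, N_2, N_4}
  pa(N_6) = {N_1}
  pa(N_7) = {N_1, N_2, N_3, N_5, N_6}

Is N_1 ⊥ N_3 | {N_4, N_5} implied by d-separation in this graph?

Yes — N_1 and N_3 are d-separated given {N_4, N_5}.

5 paths connect N_1 and N_3; each must be blocked for d-separation to hold:
Path 1: N_1 → N_6 → N_7 ← N_3
  N_7 is a collider here and neither N_7 nor any of its descendants is conditioned on, so the collider stays closed — the path is blocked at N_7.
Path 2: N_1 → N_7 ← N_3
  N_7 is a collider here and neither N_7 nor any of its descendants is conditioned on, so the collider stays closed — the path is blocked at N_7.
Path 3: N_1 → N_5 ← N_4 ← N_2 → N_7 ← N_3
  N_4 is a chain here and N_4 is conditioned on, so the path is blocked at N_4.
Path 4: N_1 → N_5 → N_7 ← N_3
  N_5 is a chain here and N_5 is conditioned on, so the path is blocked at N_5.
Path 5: N_1 → N_5 ← N_2 → N_7 ← N_3
  N_7 is a collider here and neither N_7 nor any of its descendants is conditioned on, so the collider stays closed — the path is blocked at N_7.
Every path is blocked, so N_1 and N_3 are d-separated given {N_4, N_5}.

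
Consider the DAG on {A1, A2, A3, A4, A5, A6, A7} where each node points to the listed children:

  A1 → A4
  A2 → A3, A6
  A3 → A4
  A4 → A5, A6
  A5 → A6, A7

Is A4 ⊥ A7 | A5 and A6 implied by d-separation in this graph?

We examine all 3 paths between A4 and A7:
Path 1: A4 ← A3 ← A2 → A6 ← A5 → A7
  A5 is a fork here and A5 is conditioned on, so the path is blocked at A5.
Path 2: A4 → A6 ← A5 → A7
  A5 is a fork here and A5 is conditioned on, so the path is blocked at A5.
Path 3: A4 → A5 → A7
  A5 is a chain here and A5 is conditioned on, so the path is blocked at A5.
Every path is blocked, so A4 and A7 are d-separated given {A5, A6}.

Yes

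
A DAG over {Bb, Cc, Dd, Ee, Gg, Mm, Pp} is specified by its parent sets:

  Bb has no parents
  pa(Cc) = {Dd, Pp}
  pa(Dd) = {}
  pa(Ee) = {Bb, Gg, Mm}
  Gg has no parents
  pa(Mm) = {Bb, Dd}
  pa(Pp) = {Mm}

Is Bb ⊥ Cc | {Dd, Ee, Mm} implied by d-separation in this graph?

4 paths connect Bb and Cc; each must be blocked for d-separation to hold:
  1. Bb → Ee ← Mm → Pp → Cc — Ee:collider[open]; Mm:fork[blocks]; Pp:chain[open] ⇒ blocked
  2. Bb → Ee ← Mm ← Dd → Cc — Ee:collider[open]; Mm:chain[blocks]; Dd:fork[blocks] ⇒ blocked
  3. Bb → Mm → Pp → Cc — Mm:chain[blocks]; Pp:chain[open] ⇒ blocked
  4. Bb → Mm ← Dd → Cc — Mm:collider[open]; Dd:fork[blocks] ⇒ blocked
All paths are blocked; Bb ⊥ Cc | {Dd, Ee, Mm} holds.

Yes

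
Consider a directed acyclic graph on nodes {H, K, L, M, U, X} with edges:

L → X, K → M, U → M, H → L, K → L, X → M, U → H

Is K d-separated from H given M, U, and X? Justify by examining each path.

No

4 paths connect K and H; each must be blocked for d-separation to hold:
  1. K → M ← U → H — M:collider[open]; U:fork[blocks] ⇒ blocked
  2. K → M ← X ← L ← H — M:collider[open]; X:chain[blocks]; L:chain[open] ⇒ blocked
  3. K → L → X → M ← U → H — L:chain[open]; X:chain[blocks]; M:collider[open]; U:fork[blocks] ⇒ blocked
  4. K → L ← H — L:collider[open] ⇒ active
Because an active path exists, K and H are not d-separated.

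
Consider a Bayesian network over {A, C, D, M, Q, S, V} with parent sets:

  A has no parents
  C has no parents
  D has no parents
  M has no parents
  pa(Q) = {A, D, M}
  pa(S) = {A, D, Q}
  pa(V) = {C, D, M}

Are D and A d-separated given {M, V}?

Yes

There are 6 undirected paths between D and A; checking each against the conditioning set {M, V}:
Path 1: D → V ← M → Q ← A
  M is a fork here and M is conditioned on, so the path is blocked at M.
Path 2: D → V ← M → Q → S ← A
  M is a fork here and M is conditioned on, so the path is blocked at M.
Path 3: D → Q ← A
  Q is a collider here and neither Q nor any of its descendants is conditioned on, so the collider stays closed — the path is blocked at Q.
Path 4: D → Q → S ← A
  S is a collider here and neither S nor any of its descendants is conditioned on, so the collider stays closed — the path is blocked at S.
Path 5: D → S ← A
  S is a collider here and neither S nor any of its descendants is conditioned on, so the collider stays closed — the path is blocked at S.
Path 6: D → S ← Q ← A
  S is a collider here and neither S nor any of its descendants is conditioned on, so the collider stays closed — the path is blocked at S.
All paths are blocked; D ⊥ A | {M, V} holds.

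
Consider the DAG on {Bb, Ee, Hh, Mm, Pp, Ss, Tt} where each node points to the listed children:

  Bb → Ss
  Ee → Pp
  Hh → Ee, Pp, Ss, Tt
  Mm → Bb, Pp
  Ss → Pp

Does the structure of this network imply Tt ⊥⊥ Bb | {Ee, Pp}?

No — Tt and Bb are not d-separated given {Ee, Pp}.

Enumerating the 6 paths from Tt to Bb and testing each for blocking by {Ee, Pp}:
  1. Tt ← Hh → Ee → Pp ← Mm → Bb — Hh:fork[open]; Ee:chain[blocks]; Pp:collider[open]; Mm:fork[open] ⇒ blocked
  2. Tt ← Hh → Ee → Pp ← Ss ← Bb — Hh:fork[open]; Ee:chain[blocks]; Pp:collider[open]; Ss:chain[open] ⇒ blocked
  3. Tt ← Hh → Pp ← Mm → Bb — Hh:fork[open]; Pp:collider[open]; Mm:fork[open] ⇒ active
  4. Tt ← Hh → Pp ← Ss ← Bb — Hh:fork[open]; Pp:collider[open]; Ss:chain[open] ⇒ active
  5. Tt ← Hh → Ss ← Bb — Hh:fork[open]; Ss:collider[open] ⇒ active
  6. Tt ← Hh → Ss → Pp ← Mm → Bb — Hh:fork[open]; Ss:chain[open]; Pp:collider[open]; Mm:fork[open] ⇒ active
Since the path Tt ← Hh → Pp ← Mm → Bb is active, Tt and Bb are not d-separated given {Ee, Pp}.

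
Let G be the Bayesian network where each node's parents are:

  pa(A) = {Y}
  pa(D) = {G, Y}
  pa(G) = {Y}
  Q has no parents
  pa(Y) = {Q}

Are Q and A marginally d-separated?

There is one path between Q and A:
Path 1: Q → Y → A
  Y is a chain and Y is not conditioned on — no node blocks this path, so it is active.
Since the path Q → Y → A is active, Q and A are not d-separated given ∅.

No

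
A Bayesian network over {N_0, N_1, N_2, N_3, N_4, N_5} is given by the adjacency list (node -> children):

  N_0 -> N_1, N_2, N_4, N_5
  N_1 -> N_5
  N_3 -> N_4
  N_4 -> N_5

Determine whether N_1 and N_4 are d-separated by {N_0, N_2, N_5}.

We examine all 4 paths between N_1 and N_4:
  1. N_1 ← N_0 → N_4 — N_0:fork[blocks] ⇒ blocked
  2. N_1 ← N_0 → N_5 ← N_4 — N_0:fork[blocks]; N_5:collider[open] ⇒ blocked
  3. N_1 → N_5 ← N_0 → N_4 — N_5:collider[open]; N_0:fork[blocks] ⇒ blocked
  4. N_1 → N_5 ← N_4 — N_5:collider[open] ⇒ active
Since the path N_1 → N_5 ← N_4 is active, N_1 and N_4 are not d-separated given {N_0, N_2, N_5}.

No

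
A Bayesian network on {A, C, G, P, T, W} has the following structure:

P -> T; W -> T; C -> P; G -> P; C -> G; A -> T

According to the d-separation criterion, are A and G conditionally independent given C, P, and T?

There are 2 undirected paths between A and G; checking each against the conditioning set {C, P, T}:
Path 1: A → T ← P ← G
  P is a chain here and P is conditioned on, so the path is blocked at P.
Path 2: A → T ← P ← C → G
  P is a chain here and P is conditioned on, so the path is blocked at P.
All paths are blocked; A ⊥ G | {C, P, T} holds.

Yes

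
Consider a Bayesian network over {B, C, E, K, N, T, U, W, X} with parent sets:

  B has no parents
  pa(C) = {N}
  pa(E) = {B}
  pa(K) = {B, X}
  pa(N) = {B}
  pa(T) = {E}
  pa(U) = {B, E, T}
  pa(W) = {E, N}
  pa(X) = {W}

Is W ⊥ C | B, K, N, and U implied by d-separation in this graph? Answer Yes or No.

Yes

We examine all 5 paths between W and C:
Path 1: W ← N → C
  N is a fork here and N is conditioned on, so the path is blocked at N.
Path 2: W ← E → U ← B → N → C
  B is a fork here and B is conditioned on, so the path is blocked at B.
Path 3: W ← E ← B → N → C
  B is a fork here and B is conditioned on, so the path is blocked at B.
Path 4: W ← E → T → U ← B → N → C
  B is a fork here and B is conditioned on, so the path is blocked at B.
Path 5: W → X → K ← B → N → C
  B is a fork here and B is conditioned on, so the path is blocked at B.
Every path is blocked, so W and C are d-separated given {B, K, N, U}.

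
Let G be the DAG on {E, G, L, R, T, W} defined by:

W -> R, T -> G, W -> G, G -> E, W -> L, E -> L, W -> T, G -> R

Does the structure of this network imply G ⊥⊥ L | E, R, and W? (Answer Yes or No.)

Yes

Enumerating the 4 paths from G to L and testing each for blocking by {E, R, W}:
Path 1: G → E → L
  E is a chain here and E is conditioned on, so the path is blocked at E.
Path 2: G ← T ← W → L
  W is a fork here and W is conditioned on, so the path is blocked at W.
Path 3: G → R ← W → L
  W is a fork here and W is conditioned on, so the path is blocked at W.
Path 4: G ← W → L
  W is a fork here and W is conditioned on, so the path is blocked at W.
Since every path is blocked, d-separation holds.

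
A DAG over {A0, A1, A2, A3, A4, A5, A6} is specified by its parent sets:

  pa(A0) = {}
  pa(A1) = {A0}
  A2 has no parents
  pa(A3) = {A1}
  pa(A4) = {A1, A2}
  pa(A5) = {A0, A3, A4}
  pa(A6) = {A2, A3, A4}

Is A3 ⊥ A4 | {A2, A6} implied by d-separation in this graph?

No

Enumerating the 6 paths from A3 to A4 and testing each for blocking by {A2, A6}:
Path 1: A3 → A6 ← A4
  A6 is a collider and A6 is conditioned on, which opens it — no node blocks this path, so it is active.
Path 2: A3 → A6 ← A2 → A4
  A2 is a fork here and A2 is conditioned on, so the path is blocked at A2.
Path 3: A3 ← A1 ← A0 → A5 ← A4
  A5 is a collider here and neither A5 nor any of its descendants is conditioned on, so the collider stays closed — the path is blocked at A5.
Path 4: A3 ← A1 → A4
  A1 is a fork and A1 is not conditioned on — no node blocks this path, so it is active.
Path 5: A3 → A5 ← A0 → A1 → A4
  A5 is a collider here and neither A5 nor any of its descendants is conditioned on, so the collider stays closed — the path is blocked at A5.
Path 6: A3 → A5 ← A4
  A5 is a collider here and neither A5 nor any of its descendants is conditioned on, so the collider stays closed — the path is blocked at A5.
Because an active path exists, A3 and A4 are not d-separated.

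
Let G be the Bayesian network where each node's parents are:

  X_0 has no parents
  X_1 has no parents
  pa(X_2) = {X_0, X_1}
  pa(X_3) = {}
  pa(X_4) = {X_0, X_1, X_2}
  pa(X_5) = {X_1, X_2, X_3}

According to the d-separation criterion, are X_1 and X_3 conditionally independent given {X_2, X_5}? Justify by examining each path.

No

4 paths connect X_1 and X_3; each must be blocked for d-separation to hold:
Path 1: X_1 → X_4 ← X_0 → X_2 → X_5 ← X_3
  X_4 is a collider here and neither X_4 nor any of its descendants is conditioned on, so the collider stays closed — the path is blocked at X_4.
Path 2: X_1 → X_4 ← X_2 → X_5 ← X_3
  X_4 is a collider here and neither X_4 nor any of its descendants is conditioned on, so the collider stays closed — the path is blocked at X_4.
Path 3: X_1 → X_5 ← X_3
  X_5 is a collider and X_5 is conditioned on, which opens it — no node blocks this path, so it is active.
Path 4: X_1 → X_2 → X_5 ← X_3
  X_2 is a chain here and X_2 is conditioned on, so the path is blocked at X_2.
At least one path is unblocked, so d-separation fails.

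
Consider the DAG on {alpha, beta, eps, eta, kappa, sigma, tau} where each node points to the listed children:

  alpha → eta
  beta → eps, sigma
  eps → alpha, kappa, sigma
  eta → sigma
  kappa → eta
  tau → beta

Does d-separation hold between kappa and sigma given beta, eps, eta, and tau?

We examine all 6 paths between kappa and sigma:
Path 1: kappa ← eps → alpha → eta → sigma
  eps is a fork here and eps is conditioned on, so the path is blocked at eps.
Path 2: kappa ← eps ← beta → sigma
  eps is a chain here and eps is conditioned on, so the path is blocked at eps.
Path 3: kappa ← eps → sigma
  eps is a fork here and eps is conditioned on, so the path is blocked at eps.
Path 4: kappa → eta ← alpha ← eps ← beta → sigma
  eps is a chain here and eps is conditioned on, so the path is blocked at eps.
Path 5: kappa → eta ← alpha ← eps → sigma
  eps is a fork here and eps is conditioned on, so the path is blocked at eps.
Path 6: kappa → eta → sigma
  eta is a chain here and eta is conditioned on, so the path is blocked at eta.
Since every path is blocked, d-separation holds.

Yes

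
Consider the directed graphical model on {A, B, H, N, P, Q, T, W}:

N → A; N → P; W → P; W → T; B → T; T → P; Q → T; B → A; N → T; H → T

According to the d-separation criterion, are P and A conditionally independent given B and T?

No

There are 6 undirected paths between P and A; checking each against the conditioning set {B, T}:
Path 1: P ← T ← B → A
  T is a chain here and T is conditioned on, so the path is blocked at T.
Path 2: P ← T ← N → A
  T is a chain here and T is conditioned on, so the path is blocked at T.
Path 3: P ← W → T ← B → A
  B is a fork here and B is conditioned on, so the path is blocked at B.
Path 4: P ← W → T ← N → A
  W is a fork and W is not conditioned on; T is a collider and T is conditioned on, which opens it; N is a fork and N is not conditioned on — no node blocks this path, so it is active.
Path 5: P ← N → A
  N is a fork and N is not conditioned on — no node blocks this path, so it is active.
Path 6: P ← N → T ← B → A
  B is a fork here and B is conditioned on, so the path is blocked at B.
Since the path P ← W → T ← N → A is active, P and A are not d-separated given {B, T}.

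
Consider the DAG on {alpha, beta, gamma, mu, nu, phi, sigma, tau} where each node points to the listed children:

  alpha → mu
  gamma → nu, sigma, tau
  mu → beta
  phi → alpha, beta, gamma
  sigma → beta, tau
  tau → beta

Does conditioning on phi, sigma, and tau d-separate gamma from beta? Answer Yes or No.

We examine all 6 paths between gamma and beta:
Path 1: gamma ← phi → alpha → mu → beta
  phi is a fork here and phi is conditioned on, so the path is blocked at phi.
Path 2: gamma ← phi → beta
  phi is a fork here and phi is conditioned on, so the path is blocked at phi.
Path 3: gamma → sigma → beta
  sigma is a chain here and sigma is conditioned on, so the path is blocked at sigma.
Path 4: gamma → sigma → tau → beta
  sigma is a chain here and sigma is conditioned on, so the path is blocked at sigma.
Path 5: gamma → tau ← sigma → beta
  sigma is a fork here and sigma is conditioned on, so the path is blocked at sigma.
Path 6: gamma → tau → beta
  tau is a chain here and tau is conditioned on, so the path is blocked at tau.
Every path is blocked, so gamma and beta are d-separated given {phi, sigma, tau}.

Yes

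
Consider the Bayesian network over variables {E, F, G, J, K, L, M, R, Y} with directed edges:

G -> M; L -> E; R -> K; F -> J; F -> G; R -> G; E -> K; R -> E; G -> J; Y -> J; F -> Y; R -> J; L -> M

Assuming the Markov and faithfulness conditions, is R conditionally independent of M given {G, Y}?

Yes

We examine all 6 paths between R and M:
Path 1: R → J ← Y ← F → G → M
  J is a collider here and neither J nor any of its descendants is conditioned on, so the collider stays closed — the path is blocked at J.
Path 2: R → J ← G → M
  J is a collider here and neither J nor any of its descendants is conditioned on, so the collider stays closed — the path is blocked at J.
Path 3: R → J ← F → G → M
  J is a collider here and neither J nor any of its descendants is conditioned on, so the collider stays closed — the path is blocked at J.
Path 4: R → G → M
  G is a chain here and G is conditioned on, so the path is blocked at G.
Path 5: R → E ← L → M
  E is a collider here and neither E nor any of its descendants is conditioned on, so the collider stays closed — the path is blocked at E.
Path 6: R → K ← E ← L → M
  K is a collider here and neither K nor any of its descendants is conditioned on, so the collider stays closed — the path is blocked at K.
Every path is blocked, so R and M are d-separated given {G, Y}.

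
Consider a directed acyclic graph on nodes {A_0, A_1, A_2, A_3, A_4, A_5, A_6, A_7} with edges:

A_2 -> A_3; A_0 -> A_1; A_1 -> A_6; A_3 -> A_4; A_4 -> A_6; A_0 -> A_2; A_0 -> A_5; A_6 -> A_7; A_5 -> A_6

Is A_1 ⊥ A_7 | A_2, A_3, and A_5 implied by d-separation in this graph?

We examine all 3 paths between A_1 and A_7:
  1. A_1 → A_6 → A_7 — A_6:chain[open] ⇒ active
  2. A_1 ← A_0 → A_5 → A_6 → A_7 — A_0:fork[open]; A_5:chain[blocks]; A_6:chain[open] ⇒ blocked
  3. A_1 ← A_0 → A_2 → A_3 → A_4 → A_6 → A_7 — A_0:fork[open]; A_2:chain[blocks]; A_3:chain[blocks]; A_4:chain[open]; A_6:chain[open] ⇒ blocked
At least one path is unblocked, so d-separation fails.

No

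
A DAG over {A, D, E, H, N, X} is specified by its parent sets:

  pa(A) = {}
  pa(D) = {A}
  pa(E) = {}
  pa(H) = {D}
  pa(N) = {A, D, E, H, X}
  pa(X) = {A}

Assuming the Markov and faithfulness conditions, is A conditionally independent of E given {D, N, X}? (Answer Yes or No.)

We examine all 4 paths between A and E:
  1. A → D → H → N ← E — D:chain[blocks]; H:chain[open]; N:collider[open] ⇒ blocked
  2. A → D → N ← E — D:chain[blocks]; N:collider[open] ⇒ blocked
  3. A → N ← E — N:collider[open] ⇒ active
  4. A → X → N ← E — X:chain[blocks]; N:collider[open] ⇒ blocked
Because an active path exists, A and E are not d-separated.

No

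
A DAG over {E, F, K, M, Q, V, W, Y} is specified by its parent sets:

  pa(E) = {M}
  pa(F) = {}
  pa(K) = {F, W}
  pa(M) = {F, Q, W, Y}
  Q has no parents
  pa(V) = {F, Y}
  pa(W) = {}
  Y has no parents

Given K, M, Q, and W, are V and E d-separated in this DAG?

Yes — V and E are d-separated given {K, M, Q, W}.

We examine all 3 paths between V and E:
Path 1: V ← F → M → E
  M is a chain here and M is conditioned on, so the path is blocked at M.
Path 2: V ← F → K ← W → M → E
  W is a fork here and W is conditioned on, so the path is blocked at W.
Path 3: V ← Y → M → E
  M is a chain here and M is conditioned on, so the path is blocked at M.
Since every path is blocked, d-separation holds.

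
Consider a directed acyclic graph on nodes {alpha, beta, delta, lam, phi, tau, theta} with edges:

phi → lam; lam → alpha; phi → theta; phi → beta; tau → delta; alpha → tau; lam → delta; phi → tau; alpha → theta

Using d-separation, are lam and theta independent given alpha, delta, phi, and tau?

Yes — lam and theta are d-separated given {alpha, delta, phi, tau}.

There are 6 undirected paths between lam and theta; checking each against the conditioning set {alpha, delta, phi, tau}:
Path 1: lam → alpha → tau ← phi → theta
  alpha is a chain here and alpha is conditioned on, so the path is blocked at alpha.
Path 2: lam → alpha → theta
  alpha is a chain here and alpha is conditioned on, so the path is blocked at alpha.
Path 3: lam ← phi → tau ← alpha → theta
  phi is a fork here and phi is conditioned on, so the path is blocked at phi.
Path 4: lam ← phi → theta
  phi is a fork here and phi is conditioned on, so the path is blocked at phi.
Path 5: lam → delta ← tau ← alpha → theta
  tau is a chain here and tau is conditioned on, so the path is blocked at tau.
Path 6: lam → delta ← tau ← phi → theta
  tau is a chain here and tau is conditioned on, so the path is blocked at tau.
Every path is blocked, so lam and theta are d-separated given {alpha, delta, phi, tau}.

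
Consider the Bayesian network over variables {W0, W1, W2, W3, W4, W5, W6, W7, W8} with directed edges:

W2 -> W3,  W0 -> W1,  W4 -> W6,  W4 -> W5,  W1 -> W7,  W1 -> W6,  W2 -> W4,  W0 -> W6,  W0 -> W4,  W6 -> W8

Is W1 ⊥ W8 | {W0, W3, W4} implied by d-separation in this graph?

No

Enumerating the 3 paths from W1 to W8 and testing each for blocking by {W0, W3, W4}:
Path 1: W1 → W6 → W8
  W6 is a chain and W6 is not conditioned on — no node blocks this path, so it is active.
Path 2: W1 ← W0 → W6 → W8
  W0 is a fork here and W0 is conditioned on, so the path is blocked at W0.
Path 3: W1 ← W0 → W4 → W6 → W8
  W0 is a fork here and W0 is conditioned on, so the path is blocked at W0.
Because an active path exists, W1 and W8 are not d-separated.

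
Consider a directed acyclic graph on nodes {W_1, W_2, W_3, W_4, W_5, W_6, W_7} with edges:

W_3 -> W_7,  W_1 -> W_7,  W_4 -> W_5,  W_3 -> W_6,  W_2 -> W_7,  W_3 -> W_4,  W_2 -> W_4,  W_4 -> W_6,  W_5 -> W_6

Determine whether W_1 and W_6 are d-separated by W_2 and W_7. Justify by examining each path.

6 paths connect W_1 and W_6; each must be blocked for d-separation to hold:
  1. W_1 → W_7 ← W_2 → W_4 → W_5 → W_6 — W_7:collider[open]; W_2:fork[blocks]; W_4:chain[open]; W_5:chain[open] ⇒ blocked
  2. W_1 → W_7 ← W_2 → W_4 ← W_3 → W_6 — W_7:collider[open]; W_2:fork[blocks]; W_4:collider[blocks]; W_3:fork[open] ⇒ blocked
  3. W_1 → W_7 ← W_2 → W_4 → W_6 — W_7:collider[open]; W_2:fork[blocks]; W_4:chain[open] ⇒ blocked
  4. W_1 → W_7 ← W_3 → W_4 → W_5 → W_6 — W_7:collider[open]; W_3:fork[open]; W_4:chain[open]; W_5:chain[open] ⇒ active
  5. W_1 → W_7 ← W_3 → W_4 → W_6 — W_7:collider[open]; W_3:fork[open]; W_4:chain[open] ⇒ active
  6. W_1 → W_7 ← W_3 → W_6 — W_7:collider[open]; W_3:fork[open] ⇒ active
Since the path W_1 → W_7 ← W_3 → W_4 → W_5 → W_6 is active, W_1 and W_6 are not d-separated given {W_2, W_7}.

No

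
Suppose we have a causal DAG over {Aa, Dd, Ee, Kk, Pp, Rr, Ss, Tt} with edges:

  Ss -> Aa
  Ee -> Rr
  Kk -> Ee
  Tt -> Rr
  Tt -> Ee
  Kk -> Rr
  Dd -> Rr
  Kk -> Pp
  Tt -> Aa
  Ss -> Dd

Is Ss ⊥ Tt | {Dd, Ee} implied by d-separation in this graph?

Yes

4 paths connect Ss and Tt; each must be blocked for d-separation to hold:
Path 1: Ss → Dd → Rr ← Kk → Ee ← Tt
  Dd is a chain here and Dd is conditioned on, so the path is blocked at Dd.
Path 2: Ss → Dd → Rr ← Ee ← Tt
  Dd is a chain here and Dd is conditioned on, so the path is blocked at Dd.
Path 3: Ss → Dd → Rr ← Tt
  Dd is a chain here and Dd is conditioned on, so the path is blocked at Dd.
Path 4: Ss → Aa ← Tt
  Aa is a collider here and neither Aa nor any of its descendants is conditioned on, so the collider stays closed — the path is blocked at Aa.
Every path is blocked, so Ss and Tt are d-separated given {Dd, Ee}.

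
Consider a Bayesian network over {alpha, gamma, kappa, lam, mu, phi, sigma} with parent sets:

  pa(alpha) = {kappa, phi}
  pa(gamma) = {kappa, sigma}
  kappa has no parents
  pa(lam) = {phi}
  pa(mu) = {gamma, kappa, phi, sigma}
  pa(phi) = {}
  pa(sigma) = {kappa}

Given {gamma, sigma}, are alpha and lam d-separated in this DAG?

Enumerating the 6 paths from alpha to lam and testing each for blocking by {gamma, sigma}:
Path 1: alpha ← phi → lam
  phi is a fork and phi is not conditioned on — no node blocks this path, so it is active.
Path 2: alpha ← kappa → mu ← phi → lam
  mu is a collider here and neither mu nor any of its descendants is conditioned on, so the collider stays closed — the path is blocked at mu.
Path 3: alpha ← kappa → gamma → mu ← phi → lam
  gamma is a chain here and gamma is conditioned on, so the path is blocked at gamma.
Path 4: alpha ← kappa → gamma ← sigma → mu ← phi → lam
  sigma is a fork here and sigma is conditioned on, so the path is blocked at sigma.
Path 5: alpha ← kappa → sigma → mu ← phi → lam
  sigma is a chain here and sigma is conditioned on, so the path is blocked at sigma.
Path 6: alpha ← kappa → sigma → gamma → mu ← phi → lam
  sigma is a chain here and sigma is conditioned on, so the path is blocked at sigma.
At least one path is unblocked, so d-separation fails.

No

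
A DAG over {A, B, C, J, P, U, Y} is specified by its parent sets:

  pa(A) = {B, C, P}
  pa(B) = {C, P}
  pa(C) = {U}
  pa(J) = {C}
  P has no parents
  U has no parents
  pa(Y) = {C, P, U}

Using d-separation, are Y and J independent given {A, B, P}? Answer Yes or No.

No

There are 6 undirected paths between Y and J; checking each against the conditioning set {A, B, P}:
  1. Y ← P → A ← B ← C → J — P:fork[blocks]; A:collider[open]; B:chain[blocks]; C:fork[open] ⇒ blocked
  2. Y ← P → A ← C → J — P:fork[blocks]; A:collider[open]; C:fork[open] ⇒ blocked
  3. Y ← P → B → A ← C → J — P:fork[blocks]; B:chain[blocks]; A:collider[open]; C:fork[open] ⇒ blocked
  4. Y ← P → B ← C → J — P:fork[blocks]; B:collider[open]; C:fork[open] ⇒ blocked
  5. Y ← C → J — C:fork[open] ⇒ active
  6. Y ← U → C → J — U:fork[open]; C:chain[open] ⇒ active
Because an active path exists, Y and J are not d-separated.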